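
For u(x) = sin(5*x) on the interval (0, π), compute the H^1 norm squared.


||u||_{H^1(0,π)}^2 = 13*π

u'(x) = 5*cos(5*x).
Expand u² and (u')² and integrate term by term on (0, π), using: for integers n ≥ 1, ∫_0^π sin²(nx) dx = ∫_0^π cos²(nx) dx = π/2; for n ≠ n', ∫_0^π sin(nx)sin(n'x) dx = ∫_0^π cos(nx)cos(n'x) dx = 0; and by product-to-sum, ∫_0^π sin(nx)cos(n'x) dx = ½∫_0^π [sin((n+n')x) + sin((n−n')x)] dx, which is 0 when n+n' is even and 2n/(n²−n'²) when n+n' is odd (it need not vanish on (0, π)).
  u² squared terms: (1)²·∫sin(5x)² dx = 1·π/2 = π/2.
  So ∫_0^π u² dx = π/2.
  (u')² squared terms: (5)²·∫cos(5x)² dx = 25·π/2 = 25*π/2.
  So ∫_0^π (u')² dx = 25*π/2.
||u||_{H^1}^2 = (π/2) + (25*π/2) = 13*π.


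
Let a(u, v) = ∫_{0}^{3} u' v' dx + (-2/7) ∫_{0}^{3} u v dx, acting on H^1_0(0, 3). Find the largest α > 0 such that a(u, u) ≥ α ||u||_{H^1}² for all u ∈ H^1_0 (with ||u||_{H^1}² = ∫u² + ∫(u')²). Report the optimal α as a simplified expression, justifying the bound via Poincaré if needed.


α = (-18/7 + π^2)/(9 + π^2)

Coercivity of a(·,·) on H^1_0(0, 3) means a(u, u) ≥ α ||u||_{H^1}² for every u ∈ H^1_0.
The interval has length L = 3, and Poincaré/coercivity depend only on L. Here a(u, u) = ∫(u')² + (-2/7)·∫u².
Here c = -2/7 < 0 with |c| < (π/L)² = π^2/9, so coercivity still holds. The condition a(u,u) ≥ α||u||_{H^1}² reads (1−α)∫(u')² ≥ (α−c)∫u². Any admissible α is ≤ 1 (rapidly oscillating u have ∫u²/∫(u')² → 0), and α = 1 would force 0 ≥ (1−c)∫u², impossible since c < 1; so 1−α > 0. By the sharp Poincaré inequality on H^1_0 of an interval of length L, ∫(u')² ≥ (π/L)²∫u² with equality for the first sine mode sin(π(x−x₀)/L) (x₀ the left endpoint), so the inequality holds for all u iff (1−α)(π/L)² ≥ α − c, i.e. α ≤ ((π/L)² + c)/((π/L)² + 1) = (1 + c(L/π)²)/(1 + (L/π)²). (Direct route, valid since c ≤ 0: Poincaré gives c∫u² ≥ c(L/π)²∫(u')², so a(u,u) ≥ (1 + c(L/π)²)∫(u')², while ||u||_{H^1}² ≤ (1 + (L/π)²)∫(u')²; dividing yields the same α.) With (π/L)² = π^2/9 and c = -2/7, the largest admissible constant is α = ((π/L)² + c)/((π/L)² + 1).
Simplifying, α = (-18/7 + π^2)/(9 + π^2).


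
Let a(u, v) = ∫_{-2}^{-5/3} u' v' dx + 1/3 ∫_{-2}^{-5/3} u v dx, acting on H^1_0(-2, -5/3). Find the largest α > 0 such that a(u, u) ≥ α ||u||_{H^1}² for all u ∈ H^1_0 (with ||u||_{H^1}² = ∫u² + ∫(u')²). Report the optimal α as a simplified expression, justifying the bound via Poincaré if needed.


α = (1 + 27*π^2)/(3*(1 + 9*π^2))

Coercivity of a(·,·) on H^1_0(-2, -5/3) means a(u, u) ≥ α ||u||_{H^1}² for every u ∈ H^1_0.
The interval has length L = 1/3, and Poincaré/coercivity depend only on L. Here a(u, u) = ∫(u')² + (1/3)·∫u².
Here 0 < c = 1/3 < 1. The condition a(u,u) ≥ α||u||_{H^1}² reads (1−α)∫(u')² ≥ (α−c)∫u². Any admissible α is ≤ 1 (rapidly oscillating u have ∫u²/∫(u')² → 0), and α = 1 would force 0 ≥ (1−c)∫u², impossible since c < 1; so 1−α > 0. By the sharp Poincaré inequality on H^1_0 of an interval of length L, ∫(u')² ≥ (π/L)²∫u² with equality for the first sine mode sin(π(x−x₀)/L) (x₀ the left endpoint), so the inequality holds for all u iff (1−α)(π/L)² ≥ α − c, i.e. α ≤ ((π/L)² + c)/((π/L)² + 1) = (1 + c(L/π)²)/(1 + (L/π)²). With (π/L)² = 9*π^2 and c = 1/3, the largest admissible constant is α = ((π/L)² + c)/((π/L)² + 1).
Simplifying, α = (1 + 27*π^2)/(3*(1 + 9*π^2)).


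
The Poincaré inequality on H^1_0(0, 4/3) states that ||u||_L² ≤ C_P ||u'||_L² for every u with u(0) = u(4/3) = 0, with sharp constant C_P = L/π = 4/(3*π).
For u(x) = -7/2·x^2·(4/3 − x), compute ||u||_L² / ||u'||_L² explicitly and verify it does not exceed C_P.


||u||_L² / ||u'||_L² = 2*sqrt(14)/21 < C_P = 4/(3*π).

u(x) = -7/2·x^2·(4/3 − x), so u'(x) = 7*x*(9*x - 8)/6.
u(x) = -7/2·x^2·(4/3 − x) vanishes at x = 0 and x = 4/3, so u ∈ H^1_0(0, 4/3). Differentiate via the product rule and integrate the resulting polynomials term by term.
  ∫_0^4/3 u² dx = ∫_0^4/3 (49*x^6/4 - 98*x^5/3 + 196*x^4/9) dx. Term by term:
    ∫_0^4/3 49*x^6/4 dx = 28672/2187;  ∫_0^4/3 -98*x^5/3 dx = -200704/6561;  ∫_0^4/3 196*x^4/9 dx = 200704/10935.
  Sum: 28672/2187 − 200704/6561 + 200704/10935 = 28672/32805.
  ∫_0^4/3 (u')² dx = ∫_0^4/3 (441*x^4/4 - 196*x^3 + 784*x^2/9) dx. Term by term:
    ∫_0^4/3 441*x^4/4 dx = 12544/135;  ∫_0^4/3 -196*x^3 dx = -12544/81;  ∫_0^4/3 784*x^2/9 dx = 50176/729.
  Sum: 12544/135 − 12544/81 + 50176/729 = 25088/3645.
∫_0^4/3 u² dx = 28672/32805, so ||u||_L² = 64*sqrt(35)/405.
∫_0^4/3 (u')² dx = 25088/3645, so ||u'||_L² = 112*sqrt(10)/135.
Ratio ||u||_L² / ||u'||_L² = 2*sqrt(14)/21.
Sharp Poincaré constant on H^1_0(0, 4/3) is C_P = L/π = 4/(3*π), achieved by sin(3*π/4·x).
A polynomial bump cannot attain the sharp Poincaré constant (only the first sine eigenfunction does), so the ratio is strictly less than C_P, consistent with ||u||_L² ≤ C_P ||u'||_L².


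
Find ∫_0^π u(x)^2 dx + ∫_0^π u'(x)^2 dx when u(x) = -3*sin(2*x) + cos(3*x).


||u||_{H^1(0,π)}^2 = 48 + 55*π/2

u'(x) = -3*sin(3*x) - 6*cos(2*x).
Expand u² and (u')² and integrate term by term on (0, π), using: for integers n ≥ 1, ∫_0^π sin²(nx) dx = ∫_0^π cos²(nx) dx = π/2; for n ≠ n', ∫_0^π sin(nx)sin(n'x) dx = ∫_0^π cos(nx)cos(n'x) dx = 0; and by product-to-sum, ∫_0^π sin(nx)cos(n'x) dx = ½∫_0^π [sin((n+n')x) + sin((n−n')x)] dx, which is 0 when n+n' is even and 2n/(n²−n'²) when n+n' is odd (it need not vanish on (0, π)).
  u² squared terms: (-3)²·∫sin(2x)² dx = 9·π/2 = 9*π/2;  (1)²·∫cos(3x)² dx = 1·π/2 = π/2.
  u² cross terms: 2·(-3)·(1)·∫sin(2x)·cos(3x) dx = -6·(-4/5) = 24/5.
  So ∫_0^π u² dx = 9*π/2 + π/2 + 24/5 = 24/5 + 5*π.
  (u')² squared terms: (-6)²·∫cos(2x)² dx = 36·π/2 = 18*π;  (-3)²·∫sin(3x)² dx = 9·π/2 = 9*π/2.
  (u')² cross terms: 2·(-6)·(-3)·∫cos(2x)·sin(3x) dx = 36·(6/5) = 216/5.
  So ∫_0^π (u')² dx = 18*π + 9*π/2 + 216/5 = 216/5 + 45*π/2.
||u||_{H^1}^2 = (24/5 + 5*π) + (216/5 + 45*π/2) = 48 + 55*π/2.


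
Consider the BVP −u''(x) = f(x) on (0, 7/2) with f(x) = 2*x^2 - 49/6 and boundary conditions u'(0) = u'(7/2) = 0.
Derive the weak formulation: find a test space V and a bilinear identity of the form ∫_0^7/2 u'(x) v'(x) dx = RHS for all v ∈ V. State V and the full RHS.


V = H^1(0, 7/2) (no boundary constraint on v; u is determined up to an additive constant); weak form: ∫_0^7/2 u'v' dx = ∫_0^7/2 (2*x^2 - 49/6) v dx for all v ∈ V.

Multiply both sides by a test function v and integrate from 0 to 7/2:
  ∫_0^7/2 −u''(x) v(x) dx = ∫_0^7/2 f(x) v(x) dx.
Integrate the LHS by parts once:
  ∫_0^7/2 −u'' v dx = −[u'(x) v(x)]_0^7/2 + ∫_0^7/2 u'(x) v'(x) dx.
Thus ∫_0^7/2 u'(x) v'(x) dx = ∫_0^7/2 f(x) v(x) dx + [u'(x) v(x)]_0^7/2.
Choose V so that boundary terms are either known or forced to vanish.
u has homogeneous Neumann: u'(0) = u'(7/2) = 0. So [u' v]_0^7/2 = 0·v(7/2) − 0·v(0) = 0 for any v; take V = H^1(0, 7/2).
Weak formulation: find u (satisfying any essential BC) such that ∫_0^7/2 u'(x) v'(x) dx = ∫_0^7/2 f v dx for all v ∈ V (homogeneous Neumann, so boundary terms vanish).
Substituting f(x) = 2*x^2 - 49/6, the right-hand side is ∫_0^7/2 (2*x^2 - 49/6) v dx.
Compatibility check (pure Neumann): taking v ≡ 1 ∈ V gives 0 = ∫_0^7/2 f dx + (0) − (0), i.e. ∫_0^7/2 f dx must equal u'(0) − u'(7/2) = 0. Indeed ∫_0^7/2 (2*x^2 - 49/6) dx = 0, so the data are compatible. The solution is then unique only up to an additive constant (fix it e.g. by requiring ∫_0^7/2 u dx = 0).


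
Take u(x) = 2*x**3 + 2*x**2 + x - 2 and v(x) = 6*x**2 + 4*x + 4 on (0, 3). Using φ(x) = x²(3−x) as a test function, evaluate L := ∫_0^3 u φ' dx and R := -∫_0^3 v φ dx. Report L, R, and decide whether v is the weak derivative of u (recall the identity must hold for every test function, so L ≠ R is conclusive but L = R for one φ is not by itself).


LHS = -4023/20, RHS = -1107/5. No, v is not the weak derivative of u.

u(x) = 2*x**3 + 2*x**2 + x - 2, classical derivative u'(x) = 6*x**2 + 4*x + 1.
φ(x) = x²(3−x), so φ'(x) = 3*x*(2 - x).
Note φ(0) = φ(3) = 0, so the boundary term u·φ vanishes.
LHS = ∫_0^3 u(x) φ'(x) dx = ∫_0^3 (-6*x^5 + 6*x^4 + 9*x^3 + 12*x^2 - 12*x) dx. Term by term:
  ∫_0^3 -6*x^5 dx = -729;  ∫_0^3 6*x^4 dx = 1458/5;  ∫_0^3 9*x^3 dx = 729/4;
  ∫_0^3 12*x^2 dx = 108;  ∫_0^3 -12*x dx = -54.
Sum: -729 + 1458/5 + 729/4 + 108 − 54 = -4023/20.
So LHS = -4023/20.
∫_0^3 v(x) φ(x) dx = ∫_0^3 (-6*x^5 + 14*x^4 + 8*x^3 + 12*x^2) dx. Term by term:
  ∫_0^3 -6*x^5 dx = -729;  ∫_0^3 14*x^4 dx = 3402/5;  ∫_0^3 8*x^3 dx = 162;
  ∫_0^3 12*x^2 dx = 108.
Sum: -729 + 3402/5 + 162 + 108 = 1107/5.
So RHS = -∫_0^3 v(x) φ(x) dx = -1107/5.
LHS − RHS = 81/4 ≠ 0, so the identity fails.
(For a valid weak derivative the identity must hold for EVERY test function, in particular this one. The failure shows v is NOT the weak derivative of u.)
Correct weak derivative would be u'(x) = 6*x**2 + 4*x + 1.


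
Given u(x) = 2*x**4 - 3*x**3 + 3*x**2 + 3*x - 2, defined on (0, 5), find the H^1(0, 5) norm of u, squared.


||u||_{H^1}^2 = 58902245/63

The H^1 norm (squared) on an interval (0, L) is
  ||u||_{H^1}^2 = ∫_0^L u(x)^2 dx + ∫_0^L u'(x)^2 dx.
Compute u'(x) = 8*x**3 - 9*x**2 + 6*x + 3.
Then u(x)^2 = 4*x**8 - 12*x**7 + 21*x**6 - 6*x**5 - 17*x**4 + 30*x**3 - 3*x**2 - 12*x + 4 and u'(x)^2 = 64*x**6 - 144*x**5 + 177*x**4 - 60*x**3 - 18*x**2 + 36*x + 9.
Integrate each monomial from 0 to 5 using ∫_0^5 c·x^n dx = c·5^(n+1)/(n+1):
  ∫_0^5 u(x)^2 dx = ∫_0^5 (4*x^8 - 12*x^7 + 21*x^6 - 6*x^5 - 17*x^4 + 30*x^3 - 3*x^2 - 12*x + 4) dx. Term by term:
    ∫_0^5 4*x^8 dx = 7812500/9;  ∫_0^5 -12*x^7 dx = -1171875/2;  ∫_0^5 21*x^6 dx = 234375;
    ∫_0^5 -6*x^5 dx = -15625;  ∫_0^5 -17*x^4 dx = -10625;  ∫_0^5 30*x^3 dx = 9375/2;
    ∫_0^5 -3*x^2 dx = -125;  ∫_0^5 -12*x dx = -150;  ∫_0^5 4 dx = 20.
  Sum: 7812500/9 − 1171875/2 + 234375 − 15625 − 10625 + 9375/2 − 125 − 150 + 20 = 4452080/9.
  ∫_0^5 u'(x)^2 dx = ∫_0^5 (64*x^6 - 144*x^5 + 177*x^4 - 60*x^3 - 18*x^2 + 36*x + 9) dx. Term by term:
    ∫_0^5 64*x^6 dx = 5000000/7;  ∫_0^5 -144*x^5 dx = -375000;  ∫_0^5 177*x^4 dx = 110625;
    ∫_0^5 -60*x^3 dx = -9375;  ∫_0^5 -18*x^2 dx = -750;  ∫_0^5 36*x dx = 450;
    ∫_0^5 9 dx = 45.
  Sum: 5000000/7 − 375000 + 110625 − 9375 − 750 + 450 + 45 = 3081965/7.
Adding: ||u||_{H^1}^2 = 4452080/9 + 3081965/7 = 58902245/63.


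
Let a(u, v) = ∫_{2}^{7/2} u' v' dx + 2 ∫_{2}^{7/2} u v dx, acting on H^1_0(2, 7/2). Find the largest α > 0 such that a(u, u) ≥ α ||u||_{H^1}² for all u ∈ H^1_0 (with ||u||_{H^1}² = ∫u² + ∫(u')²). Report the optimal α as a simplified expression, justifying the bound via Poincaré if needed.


α = 1

Coercivity of a(·,·) on H^1_0(2, 7/2) means a(u, u) ≥ α ||u||_{H^1}² for every u ∈ H^1_0.
The interval has length L = 3/2, and Poincaré/coercivity depend only on L. Here a(u, u) = ∫(u')² + (2)·∫u².
Here c = 2 ≥ 1, so a(u,u) = ∫(u')² + c∫u² ≥ ∫(u')² + ∫u² = ||u||_{H^1}², i.e. α = 1 works. No larger α is possible: a(u,u) ≥ α||u||_{H^1}² means (1−α)∫(u')² ≥ (α−c)∫u², and for the modes u_n = sin(nπ(x−x₀)/L) (x₀ the left endpoint) one has ∫u_n²/∫(u_n')² = (L/(nπ))² → 0, so a(u_n,u_n)/||u_n||_{H^1}² → 1. Hence the optimal constant is α = 1.
Therefore α = 1.


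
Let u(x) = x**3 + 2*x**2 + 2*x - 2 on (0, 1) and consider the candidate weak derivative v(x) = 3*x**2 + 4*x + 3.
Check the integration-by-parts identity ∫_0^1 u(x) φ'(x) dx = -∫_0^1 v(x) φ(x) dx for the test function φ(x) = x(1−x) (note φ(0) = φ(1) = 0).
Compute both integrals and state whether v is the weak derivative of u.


LHS = -49/60, RHS = -59/60. No, v is not the weak derivative of u.

u(x) = x**3 + 2*x**2 + 2*x - 2, classical derivative u'(x) = 3*x**2 + 4*x + 2.
φ(x) = x(1−x), so φ'(x) = 1 - 2*x.
Note φ(0) = φ(1) = 0, so the boundary term u·φ vanishes.
LHS = ∫_0^1 u(x) φ'(x) dx = ∫_0^1 (-2*x^4 - 3*x^3 - 2*x^2 + 6*x - 2) dx. Term by term:
  ∫_0^1 -2*x^4 dx = -2/5;  ∫_0^1 -3*x^3 dx = -3/4;  ∫_0^1 -2*x^2 dx = -2/3;
  ∫_0^1 6*x dx = 3;  ∫_0^1 -2 dx = -2.
Sum: -2/5 − 3/4 − 2/3 + 3 − 2 = -49/60.
So LHS = -49/60.
∫_0^1 v(x) φ(x) dx = ∫_0^1 (-3*x^4 - x^3 + x^2 + 3*x) dx. Term by term:
  ∫_0^1 -3*x^4 dx = -3/5;  ∫_0^1 -x^3 dx = -1/4;  ∫_0^1 x^2 dx = 1/3;
  ∫_0^1 3*x dx = 3/2.
Sum: -3/5 − 1/4 + 1/3 + 3/2 = 59/60.
So RHS = -∫_0^1 v(x) φ(x) dx = -59/60.
LHS − RHS = 1/6 ≠ 0, so the identity fails.
(For a valid weak derivative the identity must hold for EVERY test function, in particular this one. The failure shows v is NOT the weak derivative of u.)
Correct weak derivative would be u'(x) = 3*x**2 + 4*x + 2.


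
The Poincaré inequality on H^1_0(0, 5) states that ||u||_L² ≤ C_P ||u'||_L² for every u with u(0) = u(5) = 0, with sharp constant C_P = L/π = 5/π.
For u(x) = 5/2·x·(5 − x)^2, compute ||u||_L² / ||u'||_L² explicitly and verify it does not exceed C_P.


||u||_L² / ||u'||_L² = 5*sqrt(14)/14 < C_P = 5/π.

u(x) = 5/2·x·(5 − x)^2, so u'(x) = 15*x^2/2 - 50*x + 125/2.
u(x) = 5/2·x·(5 − x)^2 vanishes at x = 0 and x = 5, so u ∈ H^1_0(0, 5). Differentiate via the product rule and integrate the resulting polynomials term by term.
  ∫_0^5 u² dx = ∫_0^5 (25*x^6/4 - 125*x^5 + 1875*x^4/2 - 3125*x^3 + 15625*x^2/4) dx. Term by term:
    ∫_0^5 25*x^6/4 dx = 1953125/28;  ∫_0^5 -125*x^5 dx = -1953125/6;  ∫_0^5 1875*x^4/2 dx = 1171875/2;
    ∫_0^5 -3125*x^3 dx = -1953125/4;  ∫_0^5 15625*x^2/4 dx = 1953125/12.
  Sum: 1953125/28 − 1953125/6 + 1171875/2 − 1953125/4 + 1953125/12 = 390625/84.
  ∫_0^5 (u')² dx = ∫_0^5 (225*x^4/4 - 750*x^3 + 6875*x^2/2 - 6250*x + 15625/4) dx. Term by term:
    ∫_0^5 225*x^4/4 dx = 140625/4;  ∫_0^5 -750*x^3 dx = -234375/2;  ∫_0^5 6875*x^2/2 dx = 859375/6;
    ∫_0^5 -6250*x dx = -78125;  ∫_0^5 15625/4 dx = 78125/4.
  Sum: 140625/4 − 234375/2 + 859375/6 − 78125 + 78125/4 = 15625/6.
∫_0^5 u² dx = 390625/84, so ||u||_L² = 625*sqrt(21)/42.
∫_0^5 (u')² dx = 15625/6, so ||u'||_L² = 125*sqrt(6)/6.
Ratio ||u||_L² / ||u'||_L² = 5*sqrt(14)/14.
Sharp Poincaré constant on H^1_0(0, 5) is C_P = L/π = 5/π, achieved by sin(π/5·x).
A polynomial bump cannot attain the sharp Poincaré constant (only the first sine eigenfunction does), so the ratio is strictly less than C_P, consistent with ||u||_L² ≤ C_P ||u'||_L².


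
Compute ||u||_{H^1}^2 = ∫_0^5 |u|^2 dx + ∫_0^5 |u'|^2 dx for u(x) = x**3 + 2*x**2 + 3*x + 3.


||u||_{H^1}^2 = 1802705/42

The H^1 norm (squared) on an interval (0, L) is
  ||u||_{H^1}^2 = ∫_0^L u(x)^2 dx + ∫_0^L u'(x)^2 dx.
Compute u'(x) = 3*x**2 + 4*x + 3.
Then u(x)^2 = x**6 + 4*x**5 + 10*x**4 + 18*x**3 + 21*x**2 + 18*x + 9 and u'(x)^2 = 9*x**4 + 24*x**3 + 34*x**2 + 24*x + 9.
Integrate each monomial from 0 to 5 using ∫_0^5 c·x^n dx = c·5^(n+1)/(n+1):
  ∫_0^5 u(x)^2 dx = ∫_0^5 (x^6 + 4*x^5 + 10*x^4 + 18*x^3 + 21*x^2 + 18*x + 9) dx. Term by term:
    ∫_0^5 x^6 dx = 78125/7;  ∫_0^5 4*x^5 dx = 31250/3;  ∫_0^5 10*x^4 dx = 6250;
    ∫_0^5 18*x^3 dx = 5625/2;  ∫_0^5 21*x^2 dx = 875;  ∫_0^5 18*x dx = 225;
    ∫_0^5 9 dx = 45.
  Sum: 78125/7 + 31250/3 + 6250 + 5625/2 + 875 + 225 + 45 = 1334965/42.
  ∫_0^5 u'(x)^2 dx = ∫_0^5 (9*x^4 + 24*x^3 + 34*x^2 + 24*x + 9) dx. Term by term:
    ∫_0^5 9*x^4 dx = 5625;  ∫_0^5 24*x^3 dx = 3750;  ∫_0^5 34*x^2 dx = 4250/3;
    ∫_0^5 24*x dx = 300;  ∫_0^5 9 dx = 45.
  Sum: 5625 + 3750 + 4250/3 + 300 + 45 = 33410/3.
Adding: ||u||_{H^1}^2 = 1334965/42 + 33410/3 = 1802705/42.


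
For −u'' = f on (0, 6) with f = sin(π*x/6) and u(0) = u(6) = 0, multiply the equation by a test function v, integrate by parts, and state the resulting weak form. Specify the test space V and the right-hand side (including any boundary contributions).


V = H^1_0(0, 6) (so v(0) = v(6) = 0); weak form: ∫_0^6 u'v' dx = ∫_0^6 (sin(π*x/6)) v dx for all v ∈ V.

Multiply both sides by a test function v and integrate from 0 to 6:
  ∫_0^6 −u''(x) v(x) dx = ∫_0^6 f(x) v(x) dx.
Integrate the LHS by parts once:
  ∫_0^6 −u'' v dx = −[u'(x) v(x)]_0^6 + ∫_0^6 u'(x) v'(x) dx.
Thus ∫_0^6 u'(x) v'(x) dx = ∫_0^6 f(x) v(x) dx + [u'(x) v(x)]_0^6.
Choose V so that boundary terms are either known or forced to vanish.
u is Dirichlet: u(0) = u(6) = 0. Let V = H^1_0(0, 6); then v(0) = v(6) = 0, and [u' v]_0^6 = 0.
Weak formulation: find u (satisfying any essential BC) such that ∫_0^6 u'(x) v'(x) dx = ∫_0^6 f v dx for all v ∈ V.
Substituting f(x) = sin(π*x/6), the right-hand side is ∫_0^6 (sin(π*x/6)) v dx.


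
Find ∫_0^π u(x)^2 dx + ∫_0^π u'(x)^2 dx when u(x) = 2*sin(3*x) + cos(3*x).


||u||_{H^1(0,π)}^2 = 25*π

u'(x) = -3*sin(3*x) + 6*cos(3*x).
Expand u² and (u')² and integrate term by term on (0, π), using: for integers n ≥ 1, ∫_0^π sin²(nx) dx = ∫_0^π cos²(nx) dx = π/2; for n ≠ n', ∫_0^π sin(nx)sin(n'x) dx = ∫_0^π cos(nx)cos(n'x) dx = 0; and by product-to-sum, ∫_0^π sin(nx)cos(n'x) dx = ½∫_0^π [sin((n+n')x) + sin((n−n')x)] dx, which is 0 when n+n' is even and 2n/(n²−n'²) when n+n' is odd (it need not vanish on (0, π)).
  u² squared terms: (2)²·∫sin(3x)² dx = 4·π/2 = 2*π;  (1)²·∫cos(3x)² dx = 1·π/2 = π/2.
  u² cross terms: 2·(2)·(1)·∫sin(3x)·cos(3x) dx = 4·(0) = 0.
  So ∫_0^π u² dx = 2*π + π/2 + 0 = 5*π/2.
  (u')² squared terms: (-3)²·∫sin(3x)² dx = 9·π/2 = 9*π/2;  (6)²·∫cos(3x)² dx = 36·π/2 = 18*π.
  (u')² cross terms: 2·(-3)·(6)·∫sin(3x)·cos(3x) dx = -36·(0) = 0.
  So ∫_0^π (u')² dx = 9*π/2 + 18*π + 0 = 45*π/2.
||u||_{H^1}^2 = (5*π/2) + (45*π/2) = 25*π.


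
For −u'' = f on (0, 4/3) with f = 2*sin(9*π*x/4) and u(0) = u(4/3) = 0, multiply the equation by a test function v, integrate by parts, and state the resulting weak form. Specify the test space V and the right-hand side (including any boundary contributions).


V = H^1_0(0, 4/3) (so v(0) = v(4/3) = 0); weak form: ∫_0^4/3 u'v' dx = ∫_0^4/3 (2*sin(9*π*x/4)) v dx for all v ∈ V.

Multiply both sides by a test function v and integrate from 0 to 4/3:
  ∫_0^4/3 −u''(x) v(x) dx = ∫_0^4/3 f(x) v(x) dx.
Integrate the LHS by parts once:
  ∫_0^4/3 −u'' v dx = −[u'(x) v(x)]_0^4/3 + ∫_0^4/3 u'(x) v'(x) dx.
Thus ∫_0^4/3 u'(x) v'(x) dx = ∫_0^4/3 f(x) v(x) dx + [u'(x) v(x)]_0^4/3.
Choose V so that boundary terms are either known or forced to vanish.
u is Dirichlet: u(0) = u(4/3) = 0. Let V = H^1_0(0, 4/3); then v(0) = v(4/3) = 0, and [u' v]_0^4/3 = 0.
Weak formulation: find u (satisfying any essential BC) such that ∫_0^4/3 u'(x) v'(x) dx = ∫_0^4/3 f v dx for all v ∈ V.
Substituting f(x) = 2*sin(9*π*x/4), the right-hand side is ∫_0^4/3 (2*sin(9*π*x/4)) v dx.


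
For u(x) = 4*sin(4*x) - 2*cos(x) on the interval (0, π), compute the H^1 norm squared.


||u||_{H^1(0,π)}^2 = -256/15 + 140*π

u'(x) = 2*sin(x) + 16*cos(4*x).
Expand u² and (u')² and integrate term by term on (0, π), using: for integers n ≥ 1, ∫_0^π sin²(nx) dx = ∫_0^π cos²(nx) dx = π/2; for n ≠ n', ∫_0^π sin(nx)sin(n'x) dx = ∫_0^π cos(nx)cos(n'x) dx = 0; and by product-to-sum, ∫_0^π sin(nx)cos(n'x) dx = ½∫_0^π [sin((n+n')x) + sin((n−n')x)] dx, which is 0 when n+n' is even and 2n/(n²−n'²) when n+n' is odd (it need not vanish on (0, π)).
  u² squared terms: (-2)²·∫cos(x)² dx = 4·π/2 = 2*π;  (4)²·∫sin(4x)² dx = 16·π/2 = 8*π.
  u² cross terms: 2·(-2)·(4)·∫cos(x)·sin(4x) dx = -16·(8/15) = -128/15.
  So ∫_0^π u² dx = 2*π + 8*π − 128/15 = -128/15 + 10*π.
  (u')² squared terms: (2)²·∫sin(x)² dx = 4·π/2 = 2*π;  (16)²·∫cos(4x)² dx = 256·π/2 = 128*π.
  (u')² cross terms: 2·(2)·(16)·∫sin(x)·cos(4x) dx = 64·(-2/15) = -128/15.
  So ∫_0^π (u')² dx = 2*π + 128*π − 128/15 = -128/15 + 130*π.
||u||_{H^1}^2 = (-128/15 + 10*π) + (-128/15 + 130*π) = -256/15 + 140*π.


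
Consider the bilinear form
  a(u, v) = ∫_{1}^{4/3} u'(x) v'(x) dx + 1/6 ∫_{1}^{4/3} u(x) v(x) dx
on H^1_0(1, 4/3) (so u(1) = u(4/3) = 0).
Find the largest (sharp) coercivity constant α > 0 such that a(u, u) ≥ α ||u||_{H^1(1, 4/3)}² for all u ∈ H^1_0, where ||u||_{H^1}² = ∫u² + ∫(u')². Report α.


α = (1 + 54*π^2)/(6*(1 + 9*π^2))

Coercivity of a(·,·) on H^1_0(1, 4/3) means a(u, u) ≥ α ||u||_{H^1}² for every u ∈ H^1_0.
The interval has length L = 1/3, and Poincaré/coercivity depend only on L. Here a(u, u) = ∫(u')² + (1/6)·∫u².
Here 0 < c = 1/6 < 1. The condition a(u,u) ≥ α||u||_{H^1}² reads (1−α)∫(u')² ≥ (α−c)∫u². Any admissible α is ≤ 1 (rapidly oscillating u have ∫u²/∫(u')² → 0), and α = 1 would force 0 ≥ (1−c)∫u², impossible since c < 1; so 1−α > 0. By the sharp Poincaré inequality on H^1_0 of an interval of length L, ∫(u')² ≥ (π/L)²∫u² with equality for the first sine mode sin(π(x−x₀)/L) (x₀ the left endpoint), so the inequality holds for all u iff (1−α)(π/L)² ≥ α − c, i.e. α ≤ ((π/L)² + c)/((π/L)² + 1) = (1 + c(L/π)²)/(1 + (L/π)²). With (π/L)² = 9*π^2 and c = 1/6, the largest admissible constant is α = ((π/L)² + c)/((π/L)² + 1).
Simplifying, α = (1 + 54*π^2)/(6*(1 + 9*π^2)).


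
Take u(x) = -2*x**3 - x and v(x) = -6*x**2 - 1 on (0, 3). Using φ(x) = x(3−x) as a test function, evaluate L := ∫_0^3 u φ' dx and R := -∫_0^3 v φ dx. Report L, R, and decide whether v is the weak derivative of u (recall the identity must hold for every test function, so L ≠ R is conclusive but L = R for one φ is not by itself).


LHS = 387/5, RHS = 387/5. Yes, v = u' weakly.

u(x) = -2*x**3 - x, classical derivative u'(x) = -6*x**2 - 1.
φ(x) = x(3−x), so φ'(x) = 3 - 2*x.
Note φ(0) = φ(3) = 0, so the boundary term u·φ vanishes.
LHS = ∫_0^3 u(x) φ'(x) dx = ∫_0^3 (4*x^4 - 6*x^3 + 2*x^2 - 3*x) dx. Term by term:
  ∫_0^3 4*x^4 dx = 972/5;  ∫_0^3 -6*x^3 dx = -243/2;  ∫_0^3 2*x^2 dx = 18;
  ∫_0^3 -3*x dx = -27/2.
Sum: 972/5 − 243/2 + 18 − 27/2 = 387/5.
So LHS = 387/5.
∫_0^3 v(x) φ(x) dx = ∫_0^3 (6*x^4 - 18*x^3 + x^2 - 3*x) dx. Term by term:
  ∫_0^3 6*x^4 dx = 1458/5;  ∫_0^3 -18*x^3 dx = -729/2;  ∫_0^3 x^2 dx = 9;
  ∫_0^3 -3*x dx = -27/2.
Sum: 1458/5 − 729/2 + 9 − 27/2 = -387/5.
So RHS = -∫_0^3 v(x) φ(x) dx = 387/5.
LHS = RHS, so the identity holds for this test φ.
Moreover u is smooth here and v(x) = u'(x) = -6*x**2 - 1 pointwise, so the identity holds for every test function. Hence v is the weak derivative of u.


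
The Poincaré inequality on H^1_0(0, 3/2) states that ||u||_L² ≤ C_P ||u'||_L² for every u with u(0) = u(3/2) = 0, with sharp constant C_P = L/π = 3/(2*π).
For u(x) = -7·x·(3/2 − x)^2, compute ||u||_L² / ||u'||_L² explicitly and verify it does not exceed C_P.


||u||_L² / ||u'||_L² = 3*sqrt(14)/28 < C_P = 3/(2*π).

u(x) = -7·x·(3/2 − x)^2, so u'(x) = -21*x^2 + 42*x - 63/4.
u(x) = -7·x·(3/2 − x)^2 vanishes at x = 0 and x = 3/2, so u ∈ H^1_0(0, 3/2). Differentiate via the product rule and integrate the resulting polynomials term by term.
  ∫_0^3/2 u² dx = ∫_0^3/2 (49*x^6 - 294*x^5 + 1323*x^4/2 - 1323*x^3/2 + 3969*x^2/16) dx. Term by term:
    ∫_0^3/2 49*x^6 dx = 15309/128;  ∫_0^3/2 -294*x^5 dx = -35721/64;  ∫_0^3/2 1323*x^4/2 dx = 321489/320;
    ∫_0^3/2 -1323*x^3/2 dx = -107163/128;  ∫_0^3/2 3969*x^2/16 dx = 35721/128.
  Sum: 15309/128 − 35721/64 + 321489/320 − 107163/128 + 35721/128 = 5103/640.
  ∫_0^3/2 (u')² dx = ∫_0^3/2 (441*x^4 - 1764*x^3 + 4851*x^2/2 - 1323*x + 3969/16) dx. Term by term:
    ∫_0^3/2 441*x^4 dx = 107163/160;  ∫_0^3/2 -1764*x^3 dx = -35721/16;  ∫_0^3/2 4851*x^2/2 dx = 43659/16;
    ∫_0^3/2 -1323*x dx = -11907/8;  ∫_0^3/2 3969/16 dx = 11907/32.
  Sum: 107163/160 − 35721/16 + 43659/16 − 11907/8 + 11907/32 = 3969/80.
∫_0^3/2 u² dx = 5103/640, so ||u||_L² = 27*sqrt(70)/80.
∫_0^3/2 (u')² dx = 3969/80, so ||u'||_L² = 63*sqrt(5)/20.
Ratio ||u||_L² / ||u'||_L² = 3*sqrt(14)/28.
Sharp Poincaré constant on H^1_0(0, 3/2) is C_P = L/π = 3/(2*π), achieved by sin(2*π/3·x).
A polynomial bump cannot attain the sharp Poincaré constant (only the first sine eigenfunction does), so the ratio is strictly less than C_P, consistent with ||u||_L² ≤ C_P ||u'||_L².


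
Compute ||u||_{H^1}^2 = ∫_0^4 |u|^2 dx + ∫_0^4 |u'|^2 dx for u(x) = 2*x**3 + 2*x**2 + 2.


||u||_{H^1}^2 = 569680/21

The H^1 norm (squared) on an interval (0, L) is
  ||u||_{H^1}^2 = ∫_0^L u(x)^2 dx + ∫_0^L u'(x)^2 dx.
Compute u'(x) = 6*x**2 + 4*x.
Then u(x)^2 = 4*x**6 + 8*x**5 + 4*x**4 + 8*x**3 + 8*x**2 + 4 and u'(x)^2 = 36*x**4 + 48*x**3 + 16*x**2.
Integrate each monomial from 0 to 4 using ∫_0^4 c·x^n dx = c·4^(n+1)/(n+1):
  ∫_0^4 u(x)^2 dx = ∫_0^4 (4*x^6 + 8*x^5 + 4*x^4 + 8*x^3 + 8*x^2 + 4) dx. Term by term:
    ∫_0^4 4*x^6 dx = 65536/7;  ∫_0^4 8*x^5 dx = 16384/3;  ∫_0^4 4*x^4 dx = 4096/5;
    ∫_0^4 8*x^3 dx = 512;  ∫_0^4 8*x^2 dx = 512/3;  ∫_0^4 4 dx = 16.
  Sum: 65536/7 + 16384/3 + 4096/5 + 512 + 512/3 + 16 = 571952/35.
  ∫_0^4 u'(x)^2 dx = ∫_0^4 (36*x^4 + 48*x^3 + 16*x^2) dx. Term by term:
    ∫_0^4 36*x^4 dx = 36864/5;  ∫_0^4 48*x^3 dx = 3072;  ∫_0^4 16*x^2 dx = 1024/3.
  Sum: 36864/5 + 3072 + 1024/3 = 161792/15.
Adding: ||u||_{H^1}^2 = 571952/35 + 161792/15 = 569680/21.


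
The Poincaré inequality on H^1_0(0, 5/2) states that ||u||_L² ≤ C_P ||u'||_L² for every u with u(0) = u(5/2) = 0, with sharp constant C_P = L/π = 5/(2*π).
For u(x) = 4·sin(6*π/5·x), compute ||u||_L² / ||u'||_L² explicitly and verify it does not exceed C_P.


||u||_L² / ||u'||_L² = 5/(6*π) < C_P = 5/(2*π).

u(x) = 4·sin(6*π/5·x), so u'(x) = 24*π*cos(6*π*x/5)/5.
Writing u(x) = A·sin(kπx/L) with A = 4 and k = 3, use ∫_0^L sin²(kπx/L) dx = L/2 and ∫_0^L cos²(kπx/L) dx = L/2.
u² = 16·sin²(6*π/5·x) and (u')² = 576*π^2/25·cos²(6*π/5·x), and each of sin², cos² integrates to L/2 = 5/4 over (0, 5/2).
∫_0^5/2 u² dx = 20, so ||u||_L² = 2*sqrt(5).
∫_0^5/2 (u')² dx = 144*π^2/5, so ||u'||_L² = 12*sqrt(5)*π/5.
Ratio ||u||_L² / ||u'||_L² = 5/(6*π).
Sharp Poincaré constant on H^1_0(0, 5/2) is C_P = L/π = 5/(2*π), achieved by sin(2*π/5·x).
This is the k = 3 harmonic; the ratio L/(kπ) is strictly less than C_P = L/π, consistent with the sharp inequality ||u||_L² ≤ C_P ||u'||_L².


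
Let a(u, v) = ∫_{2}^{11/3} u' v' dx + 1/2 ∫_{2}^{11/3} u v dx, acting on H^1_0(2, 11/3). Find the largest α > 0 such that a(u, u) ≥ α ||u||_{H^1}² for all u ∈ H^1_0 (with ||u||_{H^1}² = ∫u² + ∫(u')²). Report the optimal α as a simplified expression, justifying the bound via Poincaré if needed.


α = (25 + 18*π^2)/(2*(25 + 9*π^2))

Coercivity of a(·,·) on H^1_0(2, 11/3) means a(u, u) ≥ α ||u||_{H^1}² for every u ∈ H^1_0.
The interval has length L = 5/3, and Poincaré/coercivity depend only on L. Here a(u, u) = ∫(u')² + (1/2)·∫u².
Here 0 < c = 1/2 < 1. The condition a(u,u) ≥ α||u||_{H^1}² reads (1−α)∫(u')² ≥ (α−c)∫u². Any admissible α is ≤ 1 (rapidly oscillating u have ∫u²/∫(u')² → 0), and α = 1 would force 0 ≥ (1−c)∫u², impossible since c < 1; so 1−α > 0. By the sharp Poincaré inequality on H^1_0 of an interval of length L, ∫(u')² ≥ (π/L)²∫u² with equality for the first sine mode sin(π(x−x₀)/L) (x₀ the left endpoint), so the inequality holds for all u iff (1−α)(π/L)² ≥ α − c, i.e. α ≤ ((π/L)² + c)/((π/L)² + 1) = (1 + c(L/π)²)/(1 + (L/π)²). With (π/L)² = 9*π^2/25 and c = 1/2, the largest admissible constant is α = ((π/L)² + c)/((π/L)² + 1).
Simplifying, α = (25 + 18*π^2)/(2*(25 + 9*π^2)).


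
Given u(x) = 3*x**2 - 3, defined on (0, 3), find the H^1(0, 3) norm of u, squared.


||u||_{H^1}^2 = 3132/5

The H^1 norm (squared) on an interval (0, L) is
  ||u||_{H^1}^2 = ∫_0^L u(x)^2 dx + ∫_0^L u'(x)^2 dx.
Compute u'(x) = 6*x.
Then u(x)^2 = 9*x**4 - 18*x**2 + 9 and u'(x)^2 = 36*x**2.
Integrate each monomial from 0 to 3 using ∫_0^3 c·x^n dx = c·3^(n+1)/(n+1):
  ∫_0^3 u(x)^2 dx = ∫_0^3 (9*x^4 - 18*x^2 + 9) dx. Term by term:
    ∫_0^3 9*x^4 dx = 2187/5;  ∫_0^3 -18*x^2 dx = -162;  ∫_0^3 9 dx = 27.
  Sum: 2187/5 − 162 + 27 = 1512/5.
  ∫_0^3 u'(x)^2 dx = ∫_0^3 (36*x^2) dx. Term by term:
    ∫_0^3 36*x^2 dx = 324.
Adding: ||u||_{H^1}^2 = 1512/5 + 324 = 3132/5.


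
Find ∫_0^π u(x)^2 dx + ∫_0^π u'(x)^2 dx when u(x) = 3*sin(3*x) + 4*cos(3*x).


||u||_{H^1(0,π)}^2 = 125*π

u'(x) = -12*sin(3*x) + 9*cos(3*x).
Expand u² and (u')² and integrate term by term on (0, π), using: for integers n ≥ 1, ∫_0^π sin²(nx) dx = ∫_0^π cos²(nx) dx = π/2; for n ≠ n', ∫_0^π sin(nx)sin(n'x) dx = ∫_0^π cos(nx)cos(n'x) dx = 0; and by product-to-sum, ∫_0^π sin(nx)cos(n'x) dx = ½∫_0^π [sin((n+n')x) + sin((n−n')x)] dx, which is 0 when n+n' is even and 2n/(n²−n'²) when n+n' is odd (it need not vanish on (0, π)).
  u² squared terms: (3)²·∫sin(3x)² dx = 9·π/2 = 9*π/2;  (4)²·∫cos(3x)² dx = 16·π/2 = 8*π.
  u² cross terms: 2·(3)·(4)·∫sin(3x)·cos(3x) dx = 24·(0) = 0.
  So ∫_0^π u² dx = 9*π/2 + 8*π + 0 = 25*π/2.
  (u')² squared terms: (-12)²·∫sin(3x)² dx = 144·π/2 = 72*π;  (9)²·∫cos(3x)² dx = 81·π/2 = 81*π/2.
  (u')² cross terms: 2·(-12)·(9)·∫sin(3x)·cos(3x) dx = -216·(0) = 0.
  So ∫_0^π (u')² dx = 72*π + 81*π/2 + 0 = 225*π/2.
||u||_{H^1}^2 = (25*π/2) + (225*π/2) = 125*π.


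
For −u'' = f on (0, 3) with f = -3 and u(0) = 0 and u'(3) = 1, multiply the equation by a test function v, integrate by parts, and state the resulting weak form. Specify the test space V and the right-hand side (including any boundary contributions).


V = {v ∈ H^1(0, 3) : v(0) = 0} (test functions vanish at x = 0 where u is specified); weak form: ∫_0^3 u'v' dx = ∫_0^3 (-3) v dx + v(3) for all v ∈ V.

Multiply both sides by a test function v and integrate from 0 to 3:
  ∫_0^3 −u''(x) v(x) dx = ∫_0^3 f(x) v(x) dx.
Integrate the LHS by parts once:
  ∫_0^3 −u'' v dx = −[u'(x) v(x)]_0^3 + ∫_0^3 u'(x) v'(x) dx.
Thus ∫_0^3 u'(x) v'(x) dx = ∫_0^3 f(x) v(x) dx + [u'(x) v(x)]_0^3.
Choose V so that boundary terms are either known or forced to vanish.
Mixed BC: u(0) = 0 (Dirichlet) and u'(3) = 1 (Neumann). Define V = {v ∈ H^1(0, 3) : v(0) = 0}. Then [u' v]_0^3 = u'(3)·v(3) − u'(0)·0 = v(3).
Weak formulation: find u (satisfying any essential BC) such that ∫_0^3 u'(x) v'(x) dx = ∫_0^3 f v dx + v(3) for all v ∈ V (Dirichlet at 0 absorbed into V; Neumann datum at x = 3 contributes the boundary term).
Substituting f(x) = -3, the right-hand side is ∫_0^3 (-3) v dx + v(3).


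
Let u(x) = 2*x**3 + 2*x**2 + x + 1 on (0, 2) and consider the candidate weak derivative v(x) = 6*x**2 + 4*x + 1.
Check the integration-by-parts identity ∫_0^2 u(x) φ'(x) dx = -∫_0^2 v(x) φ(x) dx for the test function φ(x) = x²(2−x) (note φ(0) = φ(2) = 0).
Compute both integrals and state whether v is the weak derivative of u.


LHS = -308/15, RHS = -308/15. Yes, v = u' weakly.

u(x) = 2*x**3 + 2*x**2 + x + 1, classical derivative u'(x) = 6*x**2 + 4*x + 1.
φ(x) = x²(2−x), so φ'(x) = x*(4 - 3*x).
Note φ(0) = φ(2) = 0, so the boundary term u·φ vanishes.
LHS = ∫_0^2 u(x) φ'(x) dx = ∫_0^2 (-6*x^5 + 2*x^4 + 5*x^3 + x^2 + 4*x) dx. Term by term:
  ∫_0^2 -6*x^5 dx = -64;  ∫_0^2 2*x^4 dx = 64/5;  ∫_0^2 5*x^3 dx = 20;
  ∫_0^2 x^2 dx = 8/3;  ∫_0^2 4*x dx = 8.
Sum: -64 + 64/5 + 20 + 8/3 + 8 = -308/15.
So LHS = -308/15.
∫_0^2 v(x) φ(x) dx = ∫_0^2 (-6*x^5 + 8*x^4 + 7*x^3 + 2*x^2) dx. Term by term:
  ∫_0^2 -6*x^5 dx = -64;  ∫_0^2 8*x^4 dx = 256/5;  ∫_0^2 7*x^3 dx = 28;
  ∫_0^2 2*x^2 dx = 16/3.
Sum: -64 + 256/5 + 28 + 16/3 = 308/15.
So RHS = -∫_0^2 v(x) φ(x) dx = -308/15.
LHS = RHS, so the identity holds for this test φ.
Moreover u is smooth here and v(x) = u'(x) = 6*x**2 + 4*x + 1 pointwise, so the identity holds for every test function. Hence v is the weak derivative of u.


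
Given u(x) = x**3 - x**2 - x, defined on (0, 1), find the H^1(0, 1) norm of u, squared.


||u||_{H^1}^2 = 331/210

The H^1 norm (squared) on an interval (0, L) is
  ||u||_{H^1}^2 = ∫_0^L u(x)^2 dx + ∫_0^L u'(x)^2 dx.
Compute u'(x) = 3*x**2 - 2*x - 1.
Then u(x)^2 = x**6 - 2*x**5 - x**4 + 2*x**3 + x**2 and u'(x)^2 = 9*x**4 - 12*x**3 - 2*x**2 + 4*x + 1.
Integrate each monomial from 0 to 1 using ∫_0^1 c·x^n dx = c·1^(n+1)/(n+1):
  ∫_0^1 u(x)^2 dx = ∫_0^1 (x^6 - 2*x^5 - x^4 + 2*x^3 + x^2) dx. Term by term:
    ∫_0^1 x^6 dx = 1/7;  ∫_0^1 -2*x^5 dx = -1/3;  ∫_0^1 -x^4 dx = -1/5;
    ∫_0^1 2*x^3 dx = 1/2;  ∫_0^1 x^2 dx = 1/3.
  Sum: 1/7 − 1/3 − 1/5 + 1/2 + 1/3 = 31/70.
  ∫_0^1 u'(x)^2 dx = ∫_0^1 (9*x^4 - 12*x^3 - 2*x^2 + 4*x + 1) dx. Term by term:
    ∫_0^1 9*x^4 dx = 9/5;  ∫_0^1 -12*x^3 dx = -3;  ∫_0^1 -2*x^2 dx = -2/3;
    ∫_0^1 4*x dx = 2;  ∫_0^1 1 dx = 1.
  Sum: 9/5 − 3 − 2/3 + 2 + 1 = 17/15.
Adding: ||u||_{H^1}^2 = 31/70 + 17/15 = 331/210.


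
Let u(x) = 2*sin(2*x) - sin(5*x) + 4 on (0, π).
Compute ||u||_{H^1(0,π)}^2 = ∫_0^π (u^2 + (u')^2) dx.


||u||_{H^1(0,π)}^2 = -16/5 + 39*π

u'(x) = 4*cos(2*x) - 5*cos(5*x).
Expand u² and (u')² and integrate term by term on (0, π), using: for integers n ≥ 1, ∫_0^π sin²(nx) dx = ∫_0^π cos²(nx) dx = π/2; for n ≠ n', ∫_0^π sin(nx)sin(n'x) dx = ∫_0^π cos(nx)cos(n'x) dx = 0; and by product-to-sum, ∫_0^π sin(nx)cos(n'x) dx = ½∫_0^π [sin((n+n')x) + sin((n−n')x)] dx, which is 0 when n+n' is even and 2n/(n²−n'²) when n+n' is odd (it need not vanish on (0, π)). For the constant mode: ∫_0^π 1 dx = π, ∫_0^π cos(nx) dx = 0, ∫_0^π sin(nx) dx = (1−(−1)^n)/n.
  u² squared terms: (4)²·∫1 dx = 16·π = 16*π;  (-1)²·∫sin(5x)² dx = 1·π/2 = π/2;  (2)²·∫sin(2x)² dx = 4·π/2 = 2*π.
  u² cross terms: 2·(4)·(-1)·∫1·sin(5x) dx = -8·(2/5) = -16/5;  2·(4)·(2)·∫1·sin(2x) dx = 16·(0) = 0;  2·(-1)·(2)·∫sin(5x)·sin(2x) dx = -4·(0) = 0.
  So ∫_0^π u² dx = 16*π + π/2 + 2*π − 16/5 + 0 + 0 = -16/5 + 37*π/2.
  (u')² squared terms: (-5)²·∫cos(5x)² dx = 25·π/2 = 25*π/2;  (4)²·∫cos(2x)² dx = 16·π/2 = 8*π.
  (u')² cross terms: 2·(-5)·(4)·∫cos(5x)·cos(2x) dx = -40·(0) = 0.
  So ∫_0^π (u')² dx = 25*π/2 + 8*π + 0 = 41*π/2.
||u||_{H^1}^2 = (-16/5 + 37*π/2) + (41*π/2) = -16/5 + 39*π.


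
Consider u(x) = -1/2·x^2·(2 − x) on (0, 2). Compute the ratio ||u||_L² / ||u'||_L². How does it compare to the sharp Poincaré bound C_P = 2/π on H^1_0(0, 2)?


||u||_L² / ||u'||_L² = sqrt(14)/7 < C_P = 2/π.

u(x) = -1/2·x^2·(2 − x), so u'(x) = x*(3*x - 4)/2.
u(x) = -1/2·x^2·(2 − x) vanishes at x = 0 and x = 2, so u ∈ H^1_0(0, 2). Differentiate via the product rule and integrate the resulting polynomials term by term.
  ∫_0^2 u² dx = ∫_0^2 (x^6/4 - x^5 + x^4) dx. Term by term:
    ∫_0^2 x^6/4 dx = 32/7;  ∫_0^2 -x^5 dx = -32/3;  ∫_0^2 x^4 dx = 32/5.
  Sum: 32/7 − 32/3 + 32/5 = 32/105.
  ∫_0^2 (u')² dx = ∫_0^2 (9*x^4/4 - 6*x^3 + 4*x^2) dx. Term by term:
    ∫_0^2 9*x^4/4 dx = 72/5;  ∫_0^2 -6*x^3 dx = -24;  ∫_0^2 4*x^2 dx = 32/3.
  Sum: 72/5 − 24 + 32/3 = 16/15.
∫_0^2 u² dx = 32/105, so ||u||_L² = 4*sqrt(210)/105.
∫_0^2 (u')² dx = 16/15, so ||u'||_L² = 4*sqrt(15)/15.
Ratio ||u||_L² / ||u'||_L² = sqrt(14)/7.
Sharp Poincaré constant on H^1_0(0, 2) is C_P = L/π = 2/π, achieved by sin(π/2·x).
A polynomial bump cannot attain the sharp Poincaré constant (only the first sine eigenfunction does), so the ratio is strictly less than C_P, consistent with ||u||_L² ≤ C_P ||u'||_L².


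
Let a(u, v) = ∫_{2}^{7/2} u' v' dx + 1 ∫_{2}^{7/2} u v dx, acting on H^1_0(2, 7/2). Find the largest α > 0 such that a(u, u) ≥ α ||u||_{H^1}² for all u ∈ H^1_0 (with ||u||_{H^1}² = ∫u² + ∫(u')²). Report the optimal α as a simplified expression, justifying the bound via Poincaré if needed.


α = 1

Coercivity of a(·,·) on H^1_0(2, 7/2) means a(u, u) ≥ α ||u||_{H^1}² for every u ∈ H^1_0.
The interval has length L = 3/2, and Poincaré/coercivity depend only on L. Here a(u, u) = ∫(u')² + (1)·∫u².
Here c = 1 ≥ 1, so a(u,u) = ∫(u')² + c∫u² ≥ ∫(u')² + ∫u² = ||u||_{H^1}², i.e. α = 1 works. No larger α is possible: a(u,u) ≥ α||u||_{H^1}² means (1−α)∫(u')² ≥ (α−c)∫u², and for the modes u_n = sin(nπ(x−x₀)/L) (x₀ the left endpoint) one has ∫u_n²/∫(u_n')² = (L/(nπ))² → 0, so a(u_n,u_n)/||u_n||_{H^1}² → 1. Hence the optimal constant is α = 1.
Therefore α = 1.


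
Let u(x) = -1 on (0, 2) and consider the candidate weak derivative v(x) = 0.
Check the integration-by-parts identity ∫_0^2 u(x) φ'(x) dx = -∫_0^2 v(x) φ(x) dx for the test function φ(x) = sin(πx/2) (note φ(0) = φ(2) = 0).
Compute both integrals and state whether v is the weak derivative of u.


LHS = 0, RHS = 0. Yes, v = u' weakly.

u(x) = -1, classical derivative u'(x) = 0.
φ(x) = sin(πx/2), so φ'(x) = π*cos(π*x/2)/2.
Note φ(0) = φ(2) = 0, so the boundary term u·φ vanishes.
LHS = ∫_0^2 u(x) φ'(x) dx = ∫_0^2 (-π*cos(π*x/2)/2) dx. Term by term:
  ∫_0^2 -π*cos(π*x/2)/2 dx = 0.
So LHS = 0.
∫_0^2 v(x) φ(x) dx = ∫_0^2 (0) dx. Term by term:
  ∫_0^2 0 dx = 0.
So RHS = -∫_0^2 v(x) φ(x) dx = 0.
LHS = RHS, so the identity holds for this test φ.
Moreover u is smooth here and v(x) = u'(x) = 0 pointwise, so the identity holds for every test function. Hence v is the weak derivative of u.


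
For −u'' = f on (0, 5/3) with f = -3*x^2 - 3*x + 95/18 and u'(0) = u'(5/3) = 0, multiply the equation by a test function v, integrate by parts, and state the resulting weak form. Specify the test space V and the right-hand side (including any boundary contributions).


V = H^1(0, 5/3) (no boundary constraint on v; u is determined up to an additive constant); weak form: ∫_0^5/3 u'v' dx = ∫_0^5/3 (-3*x^2 - 3*x + 95/18) v dx for all v ∈ V.

Multiply both sides by a test function v and integrate from 0 to 5/3:
  ∫_0^5/3 −u''(x) v(x) dx = ∫_0^5/3 f(x) v(x) dx.
Integrate the LHS by parts once:
  ∫_0^5/3 −u'' v dx = −[u'(x) v(x)]_0^5/3 + ∫_0^5/3 u'(x) v'(x) dx.
Thus ∫_0^5/3 u'(x) v'(x) dx = ∫_0^5/3 f(x) v(x) dx + [u'(x) v(x)]_0^5/3.
Choose V so that boundary terms are either known or forced to vanish.
u has homogeneous Neumann: u'(0) = u'(5/3) = 0. So [u' v]_0^5/3 = 0·v(5/3) − 0·v(0) = 0 for any v; take V = H^1(0, 5/3).
Weak formulation: find u (satisfying any essential BC) such that ∫_0^5/3 u'(x) v'(x) dx = ∫_0^5/3 f v dx for all v ∈ V (homogeneous Neumann, so boundary terms vanish).
Substituting f(x) = -3*x^2 - 3*x + 95/18, the right-hand side is ∫_0^5/3 (-3*x^2 - 3*x + 95/18) v dx.
Compatibility check (pure Neumann): taking v ≡ 1 ∈ V gives 0 = ∫_0^5/3 f dx + (0) − (0), i.e. ∫_0^5/3 f dx must equal u'(0) − u'(5/3) = 0. Indeed ∫_0^5/3 (-3*x^2 - 3*x + 95/18) dx = 0, so the data are compatible. The solution is then unique only up to an additive constant (fix it e.g. by requiring ∫_0^5/3 u dx = 0).


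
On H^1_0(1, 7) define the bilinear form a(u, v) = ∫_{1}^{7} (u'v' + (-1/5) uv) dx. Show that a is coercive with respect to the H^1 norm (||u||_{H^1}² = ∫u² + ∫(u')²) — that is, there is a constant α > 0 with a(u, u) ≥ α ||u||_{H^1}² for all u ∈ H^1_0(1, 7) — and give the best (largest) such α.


α = (-36/5 + π^2)/(π^2 + 36)

Coercivity of a(·,·) on H^1_0(1, 7) means a(u, u) ≥ α ||u||_{H^1}² for every u ∈ H^1_0.
The interval has length L = 6, and Poincaré/coercivity depend only on L. Here a(u, u) = ∫(u')² + (-1/5)·∫u².
Here c = -1/5 < 0 with |c| < (π/L)² = π^2/36, so coercivity still holds. The condition a(u,u) ≥ α||u||_{H^1}² reads (1−α)∫(u')² ≥ (α−c)∫u². Any admissible α is ≤ 1 (rapidly oscillating u have ∫u²/∫(u')² → 0), and α = 1 would force 0 ≥ (1−c)∫u², impossible since c < 1; so 1−α > 0. By the sharp Poincaré inequality on H^1_0 of an interval of length L, ∫(u')² ≥ (π/L)²∫u² with equality for the first sine mode sin(π(x−x₀)/L) (x₀ the left endpoint), so the inequality holds for all u iff (1−α)(π/L)² ≥ α − c, i.e. α ≤ ((π/L)² + c)/((π/L)² + 1) = (1 + c(L/π)²)/(1 + (L/π)²). (Direct route, valid since c ≤ 0: Poincaré gives c∫u² ≥ c(L/π)²∫(u')², so a(u,u) ≥ (1 + c(L/π)²)∫(u')², while ||u||_{H^1}² ≤ (1 + (L/π)²)∫(u')²; dividing yields the same α.) With (π/L)² = π^2/36 and c = -1/5, the largest admissible constant is α = ((π/L)² + c)/((π/L)² + 1).
Simplifying, α = (-36/5 + π^2)/(π^2 + 36).
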